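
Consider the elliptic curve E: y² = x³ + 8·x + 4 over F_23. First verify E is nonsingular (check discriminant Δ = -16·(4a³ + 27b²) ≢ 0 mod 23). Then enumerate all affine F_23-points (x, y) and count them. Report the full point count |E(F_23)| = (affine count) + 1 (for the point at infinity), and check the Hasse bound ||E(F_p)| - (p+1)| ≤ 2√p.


Affine points = {(0, 2), (0, 21), (1, 6), (1, 17), (3, 3), (3, 20), (4, 10), (4, 13), (5, 10), (5, 13), (7, 9), (7, 14), (9, 0), (10, 7), (10, 16), (14, 10), (14, 13), (15, 7), (15, 16), (17, 4), (17, 19), (18, 0), (19, 0), (21, 7), (21, 16), (22, 8), (22, 15)}; affine count = 27; |E(F_23)| = 28.

Discriminant check: Δ ∝ 4a³ + 27b² = 4·8³ + 27·4² = 4·512 + 27·16 ≡ 19 (mod 23). Nonzero ⇒ E is nonsingular.
For each x ∈ F_23, compute rhs = x³ + 8·x + 4 mod 23, then count y ∈ F_23 with y² ≡ rhs.
  x = 0: rhs = 4, matching y values: 2, 21 (2 points).
  x = 1: rhs = 13, matching y values: 6, 17 (2 points).
  x = 2: rhs = 5, matching y values: none (0 points).
  x = 3: rhs = 9, matching y values: 3, 20 (2 points).
  x = 4: rhs = 8, matching y values: 10, 13 (2 points).
  x = 5: rhs = 8, matching y values: 10, 13 (2 points).
  x = 6: rhs = 15, matching y values: none (0 points).
  x = 7: rhs = 12, matching y values: 9, 14 (2 points).
  x = 8: rhs = 5, matching y values: none (0 points).
  x = 9: rhs = 0, matching y values: 0 (1 points).
  x = 10: rhs = 3, matching y values: 7, 16 (2 points).
  x = 11: rhs = 20, matching y values: none (0 points).
  x = 12: rhs = 11, matching y values: none (0 points).
  x = 13: rhs = 5, matching y values: none (0 points).
  x = 14: rhs = 8, matching y values: 10, 13 (2 points).
  x = 15: rhs = 3, matching y values: 7, 16 (2 points).
  x = 16: rhs = 19, matching y values: none (0 points).
  x = 17: rhs = 16, matching y values: 4, 19 (2 points).
  x = 18: rhs = 0, matching y values: 0 (1 points).
  x = 19: rhs = 0, matching y values: 0 (1 points).
  x = 20: rhs = 22, matching y values: none (0 points).
  x = 21: rhs = 3, matching y values: 7, 16 (2 points).
  x = 22: rhs = 18, matching y values: 8, 15 (2 points).
Total affine count: 27.
Full point count |E(F_23)| = 27 + 1 = 28.
Hasse bound: |28 − (23+1)| = |4| = 4 ≤ 2√23 ≈ 9.5917 ✓.


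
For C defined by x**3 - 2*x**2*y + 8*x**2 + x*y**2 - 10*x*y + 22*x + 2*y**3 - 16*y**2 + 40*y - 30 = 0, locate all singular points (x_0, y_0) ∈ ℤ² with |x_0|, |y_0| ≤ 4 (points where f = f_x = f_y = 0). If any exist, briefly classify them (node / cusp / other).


Singular points: {(-1, 3)}; classification: node.

Compute partial derivatives:
  f_x = 3*x**2 - 4*x*y + 16*x + y**2 - 10*y + 22.
  f_y = -2*x**2 + 2*x*y - 10*x + 6*y**2 - 32*y + 40.
Scan x_0 ∈ {−4, ..., 4}. For each x_0, f_y(x_0, y) is a polynomial in y; find its integer roots y ∈ {−4, ..., 4}, then test f_x and f at those candidates.
  x = -4: f_y(-4, y) = 6*y**2 - 40*y + 48; no integer root y with |y| ≤ 4.
  x = -3: f_y(-3, y) = 6*y**2 - 38*y + 52; vanishes at y ∈ {2}. (-3, 2): f_x = 9 ≠ 0.
  x = -2: f_y(-2, y) = 6*y**2 - 36*y + 52; no integer root y with |y| ≤ 4.
  x = -1: f_y(-1, y) = 6*y**2 - 34*y + 48; vanishes at y ∈ {3}. (-1, 3): f_x = 0, f = 0 — SINGULAR.
  x = 0: f_y(0, y) = 6*y**2 - 32*y + 40; vanishes at y ∈ {2}. (0, 2): f_x = 6 ≠ 0.
  x = 1: f_y(1, y) = 6*y**2 - 30*y + 28; no integer root y with |y| ≤ 4.
  x = 2: f_y(2, y) = 6*y**2 - 28*y + 12; no integer root y with |y| ≤ 4.
  x = 3: f_y(3, y) = 6*y**2 - 26*y - 8; no integer root y with |y| ≤ 4.
  x = 4: f_y(4, y) = 6*y**2 - 24*y - 32; no integer root y with |y| ≤ 4.
Only singular point on the grid: (-1, 3).
Classify: substitute x = -1 + u, y = 3 + v and expand: f = u**3 - 2*u**2*v - u**2 + u*v**2 + 2*v**3 + v**2.
No constant or linear terms (consistent with a singular point). Quadratic part: -u**2 + v**2. Cubic part: u**3 - 2*u**2*v + u*v**2 + 2*v**3.
The quadratic part v**2 - u**2 = (v − u)(v + u) splits into two distinct linear factors, so there are two distinct tangent lines y − 3 = ±(x − -1) — this is a node (ordinary double point).
Classification: node.


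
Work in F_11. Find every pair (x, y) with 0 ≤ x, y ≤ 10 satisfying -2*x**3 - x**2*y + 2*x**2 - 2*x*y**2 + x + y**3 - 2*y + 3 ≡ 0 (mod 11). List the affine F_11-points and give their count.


Affine F_11-points: {(1, 1), (2, 6), (3, 5), (4, 7), (5, 4), (5, 7), (5, 10), (8, 8), (8, 9), (8, 10), (9, 5)}; count = 11.

For each of the 121 pairs (x, y) ∈ F_11², evaluate f(x, y) mod 11. Record the zeros.
  x = 0: [0↦3, 1↦2, 2↦7, 3↦2, 4↦4, 5↦8, 6↦9, 7↦2, 8↦4, 9↦10, 10↦4]  zeros at y ∈ ∅
  x = 1: [0↦4, 1↦0, 2↦9, 3↦4, 4↦2, 5↦9, 6↦9, 7↦8, 8↦1, 9↦5, 10↦4]  zeros at y ∈ {1}
  x = 2: [0↦8, 1↦10, 2↦10, 3↦3, 4↦6, 5↦3, 6↦0, 7↦3, 8↦7, 9↦7, 10↦9]  zeros at y ∈ {6}
  x = 3: [0↦3, 1↦9, 2↦9, 3↦9, 4↦4, 5↦0, 6↦3, 7↦8, 8↦10, 9↦4, 10↦7]  zeros at y ∈ {5}
  x = 4: [0↦10, 1↦7, 2↦5, 3↦10, 4↦6, 5↦10, 6↦6, 7↦0, 8↦9, 9↦6, 10↦8]  zeros at y ∈ {7}
  x = 5: [0↦6, 1↦3, 2↦8, 3↦5, 4↦0, 5↦10, 6↦8, 7↦0, 8↦3, 9↦1, 10↦0]  zeros at y ∈ {4, 7, 10}
  x = 6: [0↦1, 1↦7, 2↦6, 3↦4, 4↦7, 5↦10, 6↦8, 7↦7, 8↦2, 9↦10, 10↦4]  zeros at y ∈ ∅
  x = 7: [0↦5, 1↦7, 2↦9, 3↦6, 4↦4, 5↦9, 6↦5, 7↦9, 8↦5, 9↦10, 10↦8]  zeros at y ∈ ∅
  x = 8: [0↦6, 1↦2, 2↦5, 3↦10, 4↦1, 5↦6, 6↦9, 7↦5, 8↦0, 9↦0, 10↦0]  zeros at y ∈ {8, 9, 10}
  x = 9: [0↦3, 1↦2, 2↦4, 3↦4, 4↦8, 5↦0, 6↦8, 7↦5, 8↦8, 9↦1, 10↦1]  zeros at y ∈ {5}
  x = 10: [0↦6, 1↦6, 2↦5, 3↦9, 4↦2, 5↦1, 6↦1, 7↦8, 8↦6, 9↦1, 10↦10]  zeros at y ∈ ∅
Collecting zeros: affine points = {(1, 1), (2, 6), (3, 5), (4, 7), (5, 4), (5, 7), (5, 10), (8, 8), (8, 9), (8, 10), (9, 5)}.
Total count |C(F_11)_aff| = 11.


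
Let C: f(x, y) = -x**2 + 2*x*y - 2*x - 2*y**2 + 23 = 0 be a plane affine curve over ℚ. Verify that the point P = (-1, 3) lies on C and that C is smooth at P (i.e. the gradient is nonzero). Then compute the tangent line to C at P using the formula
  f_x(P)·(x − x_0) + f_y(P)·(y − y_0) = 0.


Tangent line at P: 6*x - 14*y + 48 = 0.

Step 1: f(-1, 3) = 0, so P lies on C.
Step 2: partial derivatives
  f_x(x, y) = -2*x + 2*y - 2, f_y(x, y) = 2*x - 4*y.
  f_x(P) = 6, f_y(P) = -14 (gradient nonzero, so P is smooth).
Step 3: tangent line at P: 6·(x − -1) + -14·(y − 3) = 0.
Expanding: 6*x - 14*y + 48 = 0.


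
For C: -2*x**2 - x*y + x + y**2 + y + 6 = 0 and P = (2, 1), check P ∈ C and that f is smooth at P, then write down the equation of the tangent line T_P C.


Tangent line at P: -8*x + y + 15 = 0.

Step 1: f(2, 1) = 0, so P lies on C.
Step 2: partial derivatives
  f_x(x, y) = -4*x - y + 1, f_y(x, y) = -x + 2*y + 1.
  f_x(P) = -8, f_y(P) = 1 (gradient nonzero, so P is smooth).
Step 3: tangent line at P: -8·(x − 2) + 1·(y − 1) = 0.
Expanding: -8*x + y + 15 = 0.


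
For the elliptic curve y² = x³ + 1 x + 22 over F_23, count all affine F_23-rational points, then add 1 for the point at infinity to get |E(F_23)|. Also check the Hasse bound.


Affine points = {(1, 1), (1, 22), (2, 3), (2, 20), (3, 11), (3, 12), (7, 2), (7, 21), (8, 6), (8, 17), (9, 1), (9, 22), (13, 1), (13, 22), (15, 10), (15, 13), (19, 0), (21, 9), (21, 14)}; affine count = 19; |E(F_23)| = 20.

Discriminant check: Δ ∝ 4a³ + 27b² = 4·1³ + 27·22² = 4·1 + 27·484 ≡ 8 (mod 23). Nonzero ⇒ E is nonsingular.
For each x ∈ F_23, compute rhs = x³ + 1·x + 22 mod 23, then count y ∈ F_23 with y² ≡ rhs.
  x = 0: rhs = 22, matching y values: none (0 points).
  x = 1: rhs = 1, matching y values: 1, 22 (2 points).
  x = 2: rhs = 9, matching y values: 3, 20 (2 points).
  x = 3: rhs = 6, matching y values: 11, 12 (2 points).
  x = 4: rhs = 21, matching y values: none (0 points).
  x = 5: rhs = 14, matching y values: none (0 points).
  x = 6: rhs = 14, matching y values: none (0 points).
  x = 7: rhs = 4, matching y values: 2, 21 (2 points).
  x = 8: rhs = 13, matching y values: 6, 17 (2 points).
  x = 9: rhs = 1, matching y values: 1, 22 (2 points).
  x = 10: rhs = 20, matching y values: none (0 points).
  x = 11: rhs = 7, matching y values: none (0 points).
  x = 12: rhs = 14, matching y values: none (0 points).
  x = 13: rhs = 1, matching y values: 1, 22 (2 points).
  x = 14: rhs = 20, matching y values: none (0 points).
  x = 15: rhs = 8, matching y values: 10, 13 (2 points).
  x = 16: rhs = 17, matching y values: none (0 points).
  x = 17: rhs = 7, matching y values: none (0 points).
  x = 18: rhs = 7, matching y values: none (0 points).
  x = 19: rhs = 0, matching y values: 0 (1 points).
  x = 20: rhs = 15, matching y values: none (0 points).
  x = 21: rhs = 12, matching y values: 9, 14 (2 points).
  x = 22: rhs = 20, matching y values: none (0 points).
Total affine count: 19.
Full point count |E(F_23)| = 19 + 1 = 20.
Hasse bound: |20 − (23+1)| = |-4| = 4 ≤ 2√23 ≈ 9.5917 ✓.


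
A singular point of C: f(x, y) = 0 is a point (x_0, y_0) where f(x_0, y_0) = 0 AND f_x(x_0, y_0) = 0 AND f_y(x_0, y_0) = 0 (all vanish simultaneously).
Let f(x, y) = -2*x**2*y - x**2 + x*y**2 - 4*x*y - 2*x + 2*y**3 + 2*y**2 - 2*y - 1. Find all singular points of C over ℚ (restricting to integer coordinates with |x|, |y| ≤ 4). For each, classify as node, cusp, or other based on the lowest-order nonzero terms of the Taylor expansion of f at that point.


Singular points: {(-1, 0)}; classification: node.

Compute partial derivatives:
  f_x = -4*x*y - 2*x + y**2 - 4*y - 2.
  f_y = -2*x**2 + 2*x*y - 4*x + 6*y**2 + 4*y - 2.
Scan x_0 ∈ {−4, ..., 4}. For each x_0, f_y(x_0, y) is a polynomial in y; find its integer roots y ∈ {−4, ..., 4}, then test f_x and f at those candidates.
  x = -4: f_y(-4, y) = 6*y**2 - 4*y - 18; no integer root y with |y| ≤ 4.
  x = -3: f_y(-3, y) = 6*y**2 - 2*y - 8; vanishes at y ∈ {-1}. (-3, -1): f_x = -3 ≠ 0.
  x = -2: f_y(-2, y) = 6*y**2 - 2; no integer root y with |y| ≤ 4.
  x = -1: f_y(-1, y) = 6*y**2 + 2*y; vanishes at y ∈ {0}. (-1, 0): f_x = 0, f = 0 — SINGULAR.
  x = 0: f_y(0, y) = 6*y**2 + 4*y - 2; vanishes at y ∈ {-1}. (0, -1): f_x = 3 ≠ 0.
  x = 1: f_y(1, y) = 6*y**2 + 6*y - 8; no integer root y with |y| ≤ 4.
  x = 2: f_y(2, y) = 6*y**2 + 8*y - 18; no integer root y with |y| ≤ 4.
  x = 3: f_y(3, y) = 6*y**2 + 10*y - 32; no integer root y with |y| ≤ 4.
  x = 4: f_y(4, y) = 6*y**2 + 12*y - 50; no integer root y with |y| ≤ 4.
Only singular point on the grid: (-1, 0).
Classify: substitute x = -1 + u, y = 0 + v and expand: f = -2*u**2*v - u**2 + u*v**2 + 2*v**3 + v**2.
No constant or linear terms (consistent with a singular point). Quadratic part: -u**2 + v**2. Cubic part: -2*u**2*v + u*v**2 + 2*v**3.
The quadratic part v**2 - u**2 = (v − u)(v + u) splits into two distinct linear factors, so there are two distinct tangent lines y − 0 = ±(x − -1) — this is a node (ordinary double point).
Classification: node.


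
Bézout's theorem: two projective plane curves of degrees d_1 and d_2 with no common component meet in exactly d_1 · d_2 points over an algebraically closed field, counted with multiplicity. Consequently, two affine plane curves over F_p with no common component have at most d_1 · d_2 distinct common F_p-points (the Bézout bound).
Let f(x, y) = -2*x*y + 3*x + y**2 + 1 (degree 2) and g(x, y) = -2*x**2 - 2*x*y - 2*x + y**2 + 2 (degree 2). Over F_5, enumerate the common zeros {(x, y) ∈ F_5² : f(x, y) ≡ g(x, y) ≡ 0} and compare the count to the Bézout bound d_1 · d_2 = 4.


Common zeros: ∅; count = 0; Bézout bound = 4.

deg(f) = 2, deg(g) = 2, so Bézout bound = 4.
Scan x ∈ F_5. For each x, list the y ∈ F_5 with f(x, y) ≡ 0 and those with g(x, y) ≡ 0 (mod 5); the common zeros in that column are the intersection.
  x = 0: f ≡ 0 at y ∈ {2, 3}; g ≡ 0 at y ∈ ∅; common: ∅.
  x = 1: f ≡ 0 at y ∈ ∅; g ≡ 0 at y ∈ ∅; common: ∅.
  x = 2: f ≡ 0 at y ∈ ∅; g ≡ 0 at y ∈ {0, 4}; common: ∅.
  x = 3: f ≡ 0 at y ∈ {0, 1}; g ≡ 0 at y ∈ {2, 4}; common: ∅.
  x = 4: f ≡ 0 at y ∈ ∅; g ≡ 0 at y ∈ {1, 2}; common: ∅.
Collecting: common zeros = ∅, so the count is 0.
Comparison with the Bézout bound: 0 ≤ 4 = deg(f)·deg(g), as expected for curves with no common component (the affine F_5-count falls short of the bound because intersections may lie at infinity, over extension fields, or carry multiplicity).


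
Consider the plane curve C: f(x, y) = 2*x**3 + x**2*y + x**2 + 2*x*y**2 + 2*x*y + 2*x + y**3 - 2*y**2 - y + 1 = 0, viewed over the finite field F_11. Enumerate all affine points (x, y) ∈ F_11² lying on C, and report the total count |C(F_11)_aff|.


Affine F_11-points: {(1, 7), (2, 2), (2, 9), (4, 2), (5, 0), (5, 5), (5, 9), (6, 1), (7, 1), (7, 4), (7, 5), (8, 1), (8, 6), (9, 2), (10, 9)}; count = 15.

For each of the 121 pairs (x, y) ∈ F_11², evaluate f(x, y) mod 11. Record the zeros.
  x = 0: [0↦1, 1↦10, 2↦10, 3↦7, 4↦7, 5↦5, 6↦7, 7↦8, 8↦3, 9↦9, 10↦10]  zeros at y ∈ ∅
  x = 1: [0↦6, 1↦9, 2↦7, 3↦6, 4↦1, 5↦9, 6↦3, 7↦0, 8↦6, 9↦5, 10↦3]  zeros at y ∈ {7}
  x = 2: [0↦3, 1↦2, 2↦0, 3↦3, 4↦6, 5↦4, 6↦3, 7↦9, 8↦6, 9↦0, 10↦8]  zeros at y ∈ {2, 9}
  x = 3: [0↦4, 1↦1, 2↦1, 3↦10, 4↦1, 5↦2, 6↦8, 7↦3, 8↦4, 9↦6, 10↦4]  zeros at y ∈ ∅
  x = 4: [0↦10, 1↦7, 2↦0, 3↦6, 4↦9, 5↦4, 6↦8, 7↦5, 8↦1, 9↦2, 10↦3]  zeros at y ∈ {2}
  x = 5: [0↦0, 1↦10, 2↦9, 3↦3, 4↦9, 5↦0, 6↦4, 7↦5, 8↦9, 9↦0, 10↦6]  zeros at y ∈ {0, 5, 9}
  x = 6: [0↦8, 1↦0, 2↦7, 3↦2, 4↦2, 5↦2, 6↦8, 7↦4, 8↦7, 9↦1, 10↦3]  zeros at y ∈ {1}
  x = 7: [0↦2, 1↦0, 2↦6, 3↦4, 4↦0, 5↦0, 6↦10, 7↦3, 8↦7, 9↦6, 10↦6]  zeros at y ∈ {1, 4, 5}
  x = 8: [0↦5, 1↦0, 2↦7, 3↦10, 4↦4, 5↦6, 6↦0, 7↦3, 8↦10, 9↦5, 10↦5]  zeros at y ∈ {1, 6}
  x = 9: [0↦7, 1↦1, 2↦0, 3↦10, 4↦4, 5↦10, 6↦1, 7↦5, 8↦6, 9↦10, 10↦1]  zeros at y ∈ {2}
  x = 10: [0↦9, 1↦4, 2↦8, 3↦5, 4↦1, 5↦2, 6↦3, 7↦10, 8↦7, 9↦0, 10↦6]  zeros at y ∈ {9}
Collecting zeros: affine points = {(1, 7), (2, 2), (2, 9), (4, 2), (5, 0), (5, 5), (5, 9), (6, 1), (7, 1), (7, 4), (7, 5), (8, 1), (8, 6), (9, 2), (10, 9)}.
Total count |C(F_11)_aff| = 15.


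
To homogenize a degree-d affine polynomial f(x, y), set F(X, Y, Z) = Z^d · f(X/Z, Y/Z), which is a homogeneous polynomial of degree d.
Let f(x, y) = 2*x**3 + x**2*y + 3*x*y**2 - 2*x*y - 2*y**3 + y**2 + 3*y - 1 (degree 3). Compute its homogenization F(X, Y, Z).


F(X, Y, Z) = 2*X**3 + X**2*Y + 3*X*Y**2 - 2*X*Y*Z - 2*Y**3 + Y**2*Z + 3*Y*Z**2 - Z**3

deg(f) = 3.
Substitute x = X/Z, y = Y/Z into f, then multiply by Z^3.
  monomial 2·x^3·y^0 ↦ 2·X^3·Y^0·Z^0.
  monomial 1·x^2·y^1 ↦ 1·X^2·Y^1·Z^0.
  monomial 3·x^1·y^2 ↦ 3·X^1·Y^2·Z^0.
  monomial -2·x^1·y^1 ↦ -2·X^1·Y^1·Z^1.
  monomial -2·x^0·y^3 ↦ -2·X^0·Y^3·Z^0.
  monomial 1·x^0·y^2 ↦ 1·X^0·Y^2·Z^1.
  monomial 3·x^0·y^1 ↦ 3·X^0·Y^1·Z^2.
  monomial -1·x^0·y^0 ↦ -1·X^0·Y^0·Z^3.
Collecting: F(X, Y, Z) = 2*X**3 + X**2*Y + 3*X*Y**2 - 2*X*Y*Z - 2*Y**3 + Y**2*Z + 3*Y*Z**2 - Z**3.


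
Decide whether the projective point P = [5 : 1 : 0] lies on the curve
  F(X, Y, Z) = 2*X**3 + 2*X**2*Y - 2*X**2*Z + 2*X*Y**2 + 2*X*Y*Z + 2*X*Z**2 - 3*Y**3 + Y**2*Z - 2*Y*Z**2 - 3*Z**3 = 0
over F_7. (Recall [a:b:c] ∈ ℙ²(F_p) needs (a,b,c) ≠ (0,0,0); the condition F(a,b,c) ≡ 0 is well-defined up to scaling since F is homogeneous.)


F(5,1,0) ≡ 6 (mod 7); P is NOT on the curve.

Evaluate F(5, 1, 0) term-by-term (mod 7).
  2*X**3 ↦ 2·125·1·1 = 250
  2*X**2*Y ↦ 2·25·1·1 = 50
  -2*X**2*Z ↦ -2·25·1·0 = 0
  2*X*Y**2 ↦ 2·5·1·1 = 10
  2*X*Y*Z ↦ 2·5·1·0 = 0
  2*X*Z**2 ↦ 2·5·1·0 = 0
  -3*Y**3 ↦ -3·1·1·1 = -3
  Y**2*Z ↦ 1·1·1·0 = 0
  -2*Y*Z**2 ↦ -2·1·1·0 = 0
  -3*Z**3 ↦ -3·1·1·0 = 0
Sum: F(5, 1, 0) = (250) + (50) + (0) + (10) + (0) + (0) + (-3) + (0) + (0) + (0) = 307.
Reducing mod 7: 307 ≡ 6 (mod 7).
Since F(a, b, c) ≡ 6 ≠ 0 (mod 7), P does NOT lie on the curve.


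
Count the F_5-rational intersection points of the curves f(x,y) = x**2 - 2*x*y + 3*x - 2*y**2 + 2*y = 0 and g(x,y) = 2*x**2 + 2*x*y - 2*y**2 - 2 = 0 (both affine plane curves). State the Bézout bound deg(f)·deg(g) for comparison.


Common zeros: {(2, 4)}; count = 1; Bézout bound = 4.

deg(f) = 2, deg(g) = 2, so Bézout bound = 4.
Scan x ∈ F_5. For each x, list the y ∈ F_5 with f(x, y) ≡ 0 and those with g(x, y) ≡ 0 (mod 5); the common zeros in that column are the intersection.
  x = 0: f ≡ 0 at y ∈ {0, 1}; g ≡ 0 at y ∈ {2, 3}; common: ∅.
  x = 1: f ≡ 0 at y ∈ ∅; g ≡ 0 at y ∈ {0, 1}; common: ∅.
  x = 2: f ≡ 0 at y ∈ {0, 4}; g ≡ 0 at y ∈ {3, 4}; common: {4}.
  x = 3: f ≡ 0 at y ∈ {4}; g ≡ 0 at y ∈ {1, 2}; common: ∅.
  x = 4: f ≡ 0 at y ∈ {1}; g ≡ 0 at y ∈ {0, 4}; common: ∅.
Collecting: common zeros = {(2, 4)}, so the count is 1.
Comparison with the Bézout bound: 1 ≤ 4 = deg(f)·deg(g), as expected for curves with no common component (the affine F_5-count falls short of the bound because intersections may lie at infinity, over extension fields, or carry multiplicity).


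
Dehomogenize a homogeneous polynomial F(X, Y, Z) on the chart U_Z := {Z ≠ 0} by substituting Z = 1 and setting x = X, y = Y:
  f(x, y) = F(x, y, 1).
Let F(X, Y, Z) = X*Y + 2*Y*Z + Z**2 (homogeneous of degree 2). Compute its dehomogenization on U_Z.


f(x, y) = x*y + 2*y + 1

On U_Z we set Z = 1. Each monomial c·X^i·Y^j·Z^k in F becomes c·x^i·y^j·1^k = c·x^i·y^j.
Substituting Z = 1: F(X, Y, 1) = x*y + 2*y + 1.
Note: deg(f) ≤ deg(F) = 2; strict inequality happens when F is divisible by Z (lost terms).


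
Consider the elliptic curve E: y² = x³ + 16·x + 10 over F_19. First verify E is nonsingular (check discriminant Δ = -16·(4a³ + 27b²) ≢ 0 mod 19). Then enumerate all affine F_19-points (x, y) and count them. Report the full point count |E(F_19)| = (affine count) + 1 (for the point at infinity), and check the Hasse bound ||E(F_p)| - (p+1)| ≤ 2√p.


Affine points = {(3, 3), (3, 16), (4, 9), (4, 10), (5, 5), (5, 14), (7, 3), (7, 16), (8, 2), (8, 17), (9, 3), (9, 16), (10, 7), (10, 12), (11, 4), (11, 15), (12, 7), (12, 12), (16, 7), (16, 12)}; affine count = 20; |E(F_19)| = 21.

Discriminant check: Δ ∝ 4a³ + 27b² = 4·16³ + 27·10² = 4·4096 + 27·100 ≡ 8 (mod 19). Nonzero ⇒ E is nonsingular.
For each x ∈ F_19, compute rhs = x³ + 16·x + 10 mod 19, then count y ∈ F_19 with y² ≡ rhs.
  x = 0: rhs = 10, matching y values: none (0 points).
  x = 1: rhs = 8, matching y values: none (0 points).
  x = 2: rhs = 12, matching y values: none (0 points).
  x = 3: rhs = 9, matching y values: 3, 16 (2 points).
  x = 4: rhs = 5, matching y values: 9, 10 (2 points).
  x = 5: rhs = 6, matching y values: 5, 14 (2 points).
  x = 6: rhs = 18, matching y values: none (0 points).
  x = 7: rhs = 9, matching y values: 3, 16 (2 points).
  x = 8: rhs = 4, matching y values: 2, 17 (2 points).
  x = 9: rhs = 9, matching y values: 3, 16 (2 points).
  x = 10: rhs = 11, matching y values: 7, 12 (2 points).
  x = 11: rhs = 16, matching y values: 4, 15 (2 points).
  x = 12: rhs = 11, matching y values: 7, 12 (2 points).
  x = 13: rhs = 2, matching y values: none (0 points).
  x = 14: rhs = 14, matching y values: none (0 points).
  x = 15: rhs = 15, matching y values: none (0 points).
  x = 16: rhs = 11, matching y values: 7, 12 (2 points).
  x = 17: rhs = 8, matching y values: none (0 points).
  x = 18: rhs = 12, matching y values: none (0 points).
Total affine count: 20.
Full point count |E(F_19)| = 20 + 1 = 21.
Hasse bound: |21 − (19+1)| = |1| = 1 ≤ 2√19 ≈ 8.7178 ✓.


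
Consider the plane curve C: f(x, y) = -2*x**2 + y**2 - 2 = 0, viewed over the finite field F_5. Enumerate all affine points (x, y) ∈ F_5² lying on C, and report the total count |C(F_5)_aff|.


Affine F_5-points: {(1, 2), (1, 3), (2, 0), (3, 0), (4, 2), (4, 3)}; count = 6.

For each of the 25 pairs (x, y) ∈ F_5², evaluate f(x, y) mod 5. Record the zeros.
  x = 0: [0↦3, 1↦4, 2↦2, 3↦2, 4↦4]  zeros at y ∈ ∅
  x = 1: [0↦1, 1↦2, 2↦0, 3↦0, 4↦2]  zeros at y ∈ {2, 3}
  x = 2: [0↦0, 1↦1, 2↦4, 3↦4, 4↦1]  zeros at y ∈ {0}
  x = 3: [0↦0, 1↦1, 2↦4, 3↦4, 4↦1]  zeros at y ∈ {0}
  x = 4: [0↦1, 1↦2, 2↦0, 3↦0, 4↦2]  zeros at y ∈ {2, 3}
Collecting zeros: affine points = {(1, 2), (1, 3), (2, 0), (3, 0), (4, 2), (4, 3)}.
Total count |C(F_5)_aff| = 6.


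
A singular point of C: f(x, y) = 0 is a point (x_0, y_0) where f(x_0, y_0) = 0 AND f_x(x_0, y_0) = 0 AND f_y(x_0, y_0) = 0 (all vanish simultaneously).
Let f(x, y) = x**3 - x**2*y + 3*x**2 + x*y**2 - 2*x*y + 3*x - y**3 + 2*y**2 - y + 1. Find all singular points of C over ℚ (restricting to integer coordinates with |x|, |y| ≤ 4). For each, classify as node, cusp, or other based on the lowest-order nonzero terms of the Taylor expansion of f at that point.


Singular points: {(-1, 0)}; classification: cusp.

Compute partial derivatives:
  f_x = 3*x**2 - 2*x*y + 6*x + y**2 - 2*y + 3.
  f_y = -x**2 + 2*x*y - 2*x - 3*y**2 + 4*y - 1.
Scan x_0 ∈ {−4, ..., 4}. For each x_0, f_y(x_0, y) is a polynomial in y; find its integer roots y ∈ {−4, ..., 4}, then test f_x and f at those candidates.
  x = -4: f_y(-4, y) = -3*y**2 - 4*y - 9; no integer root y with |y| ≤ 4.
  x = -3: f_y(-3, y) = -3*y**2 - 2*y - 4; no integer root y with |y| ≤ 4.
  x = -2: f_y(-2, y) = -3*y**2 - 1; no integer root y with |y| ≤ 4.
  x = -1: f_y(-1, y) = -3*y**2 + 2*y; vanishes at y ∈ {0}. (-1, 0): f_x = 0, f = 0 — SINGULAR.
  x = 0: f_y(0, y) = -3*y**2 + 4*y - 1; vanishes at y ∈ {1}. (0, 1): f_x = 2 ≠ 0.
  x = 1: f_y(1, y) = -3*y**2 + 6*y - 4; no integer root y with |y| ≤ 4.
  x = 2: f_y(2, y) = -3*y**2 + 8*y - 9; no integer root y with |y| ≤ 4.
  x = 3: f_y(3, y) = -3*y**2 + 10*y - 16; no integer root y with |y| ≤ 4.
  x = 4: f_y(4, y) = -3*y**2 + 12*y - 25; no integer root y with |y| ≤ 4.
Only singular point on the grid: (-1, 0).
Classify: substitute x = -1 + u, y = 0 + v and expand: f = u**3 - u**2*v + u*v**2 - v**3 + v**2.
No constant or linear terms (consistent with a singular point). Quadratic part: v**2. Cubic part: u**3 - u**2*v + u*v**2 - v**3.
The quadratic part v**2 is a perfect square, so there is a single (double) tangent line v = 0, i.e. y = 0. Restricting the cubic part to that line (v = 0) leaves u**3 ≠ 0, so f is not divisible by v and the branch is v² ≈ -u**3 to lowest order — this is a cusp.
Classification: cusp.


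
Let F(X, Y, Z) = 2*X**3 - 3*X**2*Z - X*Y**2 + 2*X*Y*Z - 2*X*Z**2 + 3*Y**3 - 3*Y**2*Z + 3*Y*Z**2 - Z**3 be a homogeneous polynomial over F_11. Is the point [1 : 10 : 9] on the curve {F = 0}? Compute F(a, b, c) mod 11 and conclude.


F(1,10,9) ≡ 2 (mod 11); P is NOT on the curve.

Evaluate F(1, 10, 9) term-by-term (mod 11).
  2*X**3 ↦ 2·1·1·1 = 2
  -3*X**2*Z ↦ -3·1·1·9 = -27
  -X*Y**2 ↦ -1·1·100·1 = -100
  2*X*Y*Z ↦ 2·1·10·9 = 180
  -2*X*Z**2 ↦ -2·1·1·81 = -162
  3*Y**3 ↦ 3·1·1000·1 = 3000
  -3*Y**2*Z ↦ -3·1·100·9 = -2700
  3*Y*Z**2 ↦ 3·1·10·81 = 2430
  -Z**3 ↦ -1·1·1·729 = -729
Sum: F(1, 10, 9) = (2) + (-27) + (-100) + (180) + (-162) + (3000) + (-2700) + (2430) + (-729) = 1894.
Reducing mod 11: 1894 ≡ 2 (mod 11).
Since F(a, b, c) ≡ 2 ≠ 0 (mod 11), P does NOT lie on the curve.


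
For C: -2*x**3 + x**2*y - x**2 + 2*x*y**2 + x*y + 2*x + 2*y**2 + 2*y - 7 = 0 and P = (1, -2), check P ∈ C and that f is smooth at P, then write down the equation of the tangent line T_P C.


Tangent line at P: -4*x - 12*y - 20 = 0.

Step 1: f(1, -2) = 0, so P lies on C.
Step 2: partial derivatives
  f_x(x, y) = -6*x**2 + 2*x*y - 2*x + 2*y**2 + y + 2, f_y(x, y) = x**2 + 4*x*y + x + 4*y + 2.
  f_x(P) = -4, f_y(P) = -12 (gradient nonzero, so P is smooth).
Step 3: tangent line at P: -4·(x − 1) + -12·(y − -2) = 0.
Expanding: -4*x - 12*y - 20 = 0.


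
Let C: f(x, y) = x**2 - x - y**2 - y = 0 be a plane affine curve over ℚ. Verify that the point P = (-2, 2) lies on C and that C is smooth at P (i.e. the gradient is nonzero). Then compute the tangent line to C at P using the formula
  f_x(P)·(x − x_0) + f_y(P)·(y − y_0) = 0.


Tangent line at P: -5*x - 5*y = 0.

Step 1: f(-2, 2) = 0, so P lies on C.
Step 2: partial derivatives
  f_x(x, y) = 2*x - 1, f_y(x, y) = -2*y - 1.
  f_x(P) = -5, f_y(P) = -5 (gradient nonzero, so P is smooth).
Step 3: tangent line at P: -5·(x − -2) + -5·(y − 2) = 0.
Expanding: -5*x - 5*y = 0.


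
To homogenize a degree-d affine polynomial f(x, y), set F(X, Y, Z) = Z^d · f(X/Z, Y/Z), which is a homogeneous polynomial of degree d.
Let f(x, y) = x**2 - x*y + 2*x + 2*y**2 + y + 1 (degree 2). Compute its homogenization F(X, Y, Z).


F(X, Y, Z) = X**2 - X*Y + 2*X*Z + 2*Y**2 + Y*Z + Z**2

deg(f) = 2.
Substitute x = X/Z, y = Y/Z into f, then multiply by Z^2.
  monomial 1·x^2·y^0 ↦ 1·X^2·Y^0·Z^0.
  monomial -1·x^1·y^1 ↦ -1·X^1·Y^1·Z^0.
  monomial 2·x^1·y^0 ↦ 2·X^1·Y^0·Z^1.
  monomial 2·x^0·y^2 ↦ 2·X^0·Y^2·Z^0.
  monomial 1·x^0·y^1 ↦ 1·X^0·Y^1·Z^1.
  monomial 1·x^0·y^0 ↦ 1·X^0·Y^0·Z^2.
Collecting: F(X, Y, Z) = X**2 - X*Y + 2*X*Z + 2*Y**2 + Y*Z + Z**2.


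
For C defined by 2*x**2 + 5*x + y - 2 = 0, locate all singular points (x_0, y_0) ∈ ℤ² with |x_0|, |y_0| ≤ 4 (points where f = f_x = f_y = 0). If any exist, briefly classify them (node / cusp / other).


No singular points in the scanned grid; C is smooth there.

Compute partial derivatives:
  f_x = 4*x + 5.
  f_y = 1.
f_y = 1 is a nonzero constant, so f_y never vanishes: no point (x, y) can satisfy f = f_x = f_y = 0. In particular no (x, y) ∈ {−4, ..., 4}² is singular; the curve is smooth.


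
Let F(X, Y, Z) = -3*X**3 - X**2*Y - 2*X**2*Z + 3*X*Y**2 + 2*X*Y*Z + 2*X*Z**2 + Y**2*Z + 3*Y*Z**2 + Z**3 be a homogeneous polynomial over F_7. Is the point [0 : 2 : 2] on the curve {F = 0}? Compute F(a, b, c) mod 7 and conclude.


F(0,2,2) ≡ 5 (mod 7); P is NOT on the curve.

Evaluate F(0, 2, 2) term-by-term (mod 7).
  -3*X**3 ↦ -3·0·1·1 = 0
  -X**2*Y ↦ -1·0·2·1 = 0
  -2*X**2*Z ↦ -2·0·1·2 = 0
  3*X*Y**2 ↦ 3·0·4·1 = 0
  2*X*Y*Z ↦ 2·0·2·2 = 0
  2*X*Z**2 ↦ 2·0·1·4 = 0
  Y**2*Z ↦ 1·1·4·2 = 8
  3*Y*Z**2 ↦ 3·1·2·4 = 24
  Z**3 ↦ 1·1·1·8 = 8
Sum: F(0, 2, 2) = (0) + (0) + (0) + (0) + (0) + (0) + (8) + (24) + (8) = 40.
Reducing mod 7: 40 ≡ 5 (mod 7).
Since F(a, b, c) ≡ 5 ≠ 0 (mod 7), P does NOT lie on the curve.


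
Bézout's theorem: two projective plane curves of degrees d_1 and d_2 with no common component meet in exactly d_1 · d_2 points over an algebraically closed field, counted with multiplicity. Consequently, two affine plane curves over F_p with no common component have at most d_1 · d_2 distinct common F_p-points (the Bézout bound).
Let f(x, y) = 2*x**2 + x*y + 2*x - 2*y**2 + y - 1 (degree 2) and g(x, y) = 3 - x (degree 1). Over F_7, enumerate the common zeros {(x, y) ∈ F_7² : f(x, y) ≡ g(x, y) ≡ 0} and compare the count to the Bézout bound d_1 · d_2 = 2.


Common zeros: {(3, 4), (3, 5)}; count = 2; Bézout bound = 2.

deg(f) = 2, deg(g) = 1, so Bézout bound = 2.
Scan x ∈ F_7. For each x, list the y ∈ F_7 with f(x, y) ≡ 0 and those with g(x, y) ≡ 0 (mod 7); the common zeros in that column are the intersection.
  x = 0: f ≡ 0 at y ∈ {2}; g ≡ 0 at y ∈ ∅; common: ∅.
  x = 1: f ≡ 0 at y ∈ {4}; g ≡ 0 at y ∈ ∅; common: ∅.
  x = 2: f ≡ 0 at y ∈ ∅; g ≡ 0 at y ∈ ∅; common: ∅.
  x = 3: f ≡ 0 at y ∈ {4, 5}; g ≡ 0 at y ∈ {0, 1, 2, 3, 4, 5, 6}; common: {4, 5}.
  x = 4: f ≡ 0 at y ∈ {1, 5}; g ≡ 0 at y ∈ ∅; common: ∅.
  x = 5: f ≡ 0 at y ∈ {1, 2}; g ≡ 0 at y ∈ ∅; common: ∅.
  x = 6: f ≡ 0 at y ∈ ∅; g ≡ 0 at y ∈ ∅; common: ∅.
Collecting: common zeros = {(3, 4), (3, 5)}, so the count is 2.
Comparison with the Bézout bound: 2 ≤ 2 = deg(f)·deg(g), as expected for curves with no common component (the bound is attained).


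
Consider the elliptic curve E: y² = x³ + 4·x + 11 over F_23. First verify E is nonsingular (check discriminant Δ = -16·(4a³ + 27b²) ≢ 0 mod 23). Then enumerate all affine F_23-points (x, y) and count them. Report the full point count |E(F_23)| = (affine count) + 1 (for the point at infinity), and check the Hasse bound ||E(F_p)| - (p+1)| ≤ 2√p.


Affine points = {(1, 4), (1, 19), (2, 2), (2, 21), (3, 2), (3, 21), (5, 8), (5, 15), (8, 7), (8, 16), (10, 4), (10, 19), (11, 11), (11, 12), (12, 4), (12, 19), (13, 11), (13, 12), (16, 10), (16, 13), (17, 1), (17, 22), (18, 2), (18, 21), (19, 0), (20, 8), (20, 15), (21, 8), (21, 15), (22, 11), (22, 12)}; affine count = 31; |E(F_23)| = 32.

Discriminant check: Δ ∝ 4a³ + 27b² = 4·4³ + 27·11² = 4·64 + 27·121 ≡ 4 (mod 23). Nonzero ⇒ E is nonsingular.
For each x ∈ F_23, compute rhs = x³ + 4·x + 11 mod 23, then count y ∈ F_23 with y² ≡ rhs.
  x = 0: rhs = 11, matching y values: none (0 points).
  x = 1: rhs = 16, matching y values: 4, 19 (2 points).
  x = 2: rhs = 4, matching y values: 2, 21 (2 points).
  x = 3: rhs = 4, matching y values: 2, 21 (2 points).
  x = 4: rhs = 22, matching y values: none (0 points).
  x = 5: rhs = 18, matching y values: 8, 15 (2 points).
  x = 6: rhs = 21, matching y values: none (0 points).
  x = 7: rhs = 14, matching y values: none (0 points).
  x = 8: rhs = 3, matching y values: 7, 16 (2 points).
  x = 9: rhs = 17, matching y values: none (0 points).
  x = 10: rhs = 16, matching y values: 4, 19 (2 points).
  x = 11: rhs = 6, matching y values: 11, 12 (2 points).
  x = 12: rhs = 16, matching y values: 4, 19 (2 points).
  x = 13: rhs = 6, matching y values: 11, 12 (2 points).
  x = 14: rhs = 5, matching y values: none (0 points).
  x = 15: rhs = 19, matching y values: none (0 points).
  x = 16: rhs = 8, matching y values: 10, 13 (2 points).
  x = 17: rhs = 1, matching y values: 1, 22 (2 points).
  x = 18: rhs = 4, matching y values: 2, 21 (2 points).
  x = 19: rhs = 0, matching y values: 0 (1 points).
  x = 20: rhs = 18, matching y values: 8, 15 (2 points).
  x = 21: rhs = 18, matching y values: 8, 15 (2 points).
  x = 22: rhs = 6, matching y values: 11, 12 (2 points).
Total affine count: 31.
Full point count |E(F_23)| = 31 + 1 = 32.
Hasse bound: |32 − (23+1)| = |8| = 8 ≤ 2√23 ≈ 9.5917 ✓.


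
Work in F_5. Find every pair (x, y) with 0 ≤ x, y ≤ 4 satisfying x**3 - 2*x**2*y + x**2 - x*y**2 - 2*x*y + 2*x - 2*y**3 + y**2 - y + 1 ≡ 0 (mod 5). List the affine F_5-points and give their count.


Affine F_5-points: {(0, 4), (1, 0), (2, 3), (4, 3)}; count = 4.

For each of the 25 pairs (x, y) ∈ F_5², evaluate f(x, y) mod 5. Record the zeros.
  x = 0: [0↦1, 1↦4, 2↦2, 3↦3, 4↦0]  zeros at y ∈ {4}
  x = 1: [0↦0, 1↦3, 2↦4, 3↦1, 4↦2]  zeros at y ∈ {0}
  x = 2: [0↦2, 1↦1, 2↦1, 3↦0, 4↦1]  zeros at y ∈ {3}
  x = 3: [0↦3, 1↦4, 2↦4, 3↦1, 4↦3]  zeros at y ∈ ∅
  x = 4: [0↦4, 1↦3, 2↦4, 3↦0, 4↦4]  zeros at y ∈ {3}
Collecting zeros: affine points = {(0, 4), (1, 0), (2, 3), (4, 3)}.
Total count |C(F_5)_aff| = 4.


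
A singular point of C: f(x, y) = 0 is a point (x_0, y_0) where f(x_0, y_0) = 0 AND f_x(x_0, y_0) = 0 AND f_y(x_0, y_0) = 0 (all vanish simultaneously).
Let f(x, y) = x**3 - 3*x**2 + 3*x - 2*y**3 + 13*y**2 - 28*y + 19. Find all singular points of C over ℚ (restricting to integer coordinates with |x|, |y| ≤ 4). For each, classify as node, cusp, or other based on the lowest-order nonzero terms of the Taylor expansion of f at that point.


Singular points: {(1, 2)}; classification: cusp.

Compute partial derivatives:
  f_x = 3*x**2 - 6*x + 3.
  f_y = -6*y**2 + 26*y - 28.
Scan x_0 ∈ {−4, ..., 4}. For each x_0, f_y(x_0, y) is a polynomial in y; find its integer roots y ∈ {−4, ..., 4}, then test f_x and f at those candidates.
  x = -4: f_y(-4, y) = -6*y**2 + 26*y - 28; vanishes at y ∈ {2}. (-4, 2): f_x = 75 ≠ 0.
  x = -3: f_y(-3, y) = -6*y**2 + 26*y - 28; vanishes at y ∈ {2}. (-3, 2): f_x = 48 ≠ 0.
  x = -2: f_y(-2, y) = -6*y**2 + 26*y - 28; vanishes at y ∈ {2}. (-2, 2): f_x = 27 ≠ 0.
  x = -1: f_y(-1, y) = -6*y**2 + 26*y - 28; vanishes at y ∈ {2}. (-1, 2): f_x = 12 ≠ 0.
  x = 0: f_y(0, y) = -6*y**2 + 26*y - 28; vanishes at y ∈ {2}. (0, 2): f_x = 3 ≠ 0.
  x = 1: f_y(1, y) = -6*y**2 + 26*y - 28; vanishes at y ∈ {2}. (1, 2): f_x = 0, f = 0 — SINGULAR.
  x = 2: f_y(2, y) = -6*y**2 + 26*y - 28; vanishes at y ∈ {2}. (2, 2): f_x = 3 ≠ 0.
  x = 3: f_y(3, y) = -6*y**2 + 26*y - 28; vanishes at y ∈ {2}. (3, 2): f_x = 12 ≠ 0.
  x = 4: f_y(4, y) = -6*y**2 + 26*y - 28; vanishes at y ∈ {2}. (4, 2): f_x = 27 ≠ 0.
Only singular point on the grid: (1, 2).
Classify: substitute x = 1 + u, y = 2 + v and expand: f = u**3 - 2*v**3 + v**2.
No constant or linear terms (consistent with a singular point). Quadratic part: v**2. Cubic part: u**3 - 2*v**3.
The quadratic part v**2 is a perfect square, so there is a single (double) tangent line v = 0, i.e. y = 2. Restricting the cubic part to that line (v = 0) leaves u**3 ≠ 0, so f is not divisible by v and the branch is v² ≈ -u**3 to lowest order — this is a cusp.
Classification: cusp.


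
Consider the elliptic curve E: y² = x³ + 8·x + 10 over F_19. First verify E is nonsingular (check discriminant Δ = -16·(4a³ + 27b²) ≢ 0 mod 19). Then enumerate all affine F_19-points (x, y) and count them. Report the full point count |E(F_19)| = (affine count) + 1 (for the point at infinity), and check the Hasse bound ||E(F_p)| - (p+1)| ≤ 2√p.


Affine points = {(1, 0), (3, 2), (3, 17), (4, 7), (4, 12), (5, 2), (5, 17), (8, 4), (8, 15), (10, 8), (10, 11), (11, 2), (11, 17), (14, 4), (14, 15), (15, 3), (15, 16), (16, 4), (16, 15), (17, 9), (17, 10), (18, 1), (18, 18)}; affine count = 23; |E(F_19)| = 24.

Discriminant check: Δ ∝ 4a³ + 27b² = 4·8³ + 27·10² = 4·512 + 27·100 ≡ 17 (mod 19). Nonzero ⇒ E is nonsingular.
For each x ∈ F_19, compute rhs = x³ + 8·x + 10 mod 19, then count y ∈ F_19 with y² ≡ rhs.
  x = 0: rhs = 10, matching y values: none (0 points).
  x = 1: rhs = 0, matching y values: 0 (1 points).
  x = 2: rhs = 15, matching y values: none (0 points).
  x = 3: rhs = 4, matching y values: 2, 17 (2 points).
  x = 4: rhs = 11, matching y values: 7, 12 (2 points).
  x = 5: rhs = 4, matching y values: 2, 17 (2 points).
  x = 6: rhs = 8, matching y values: none (0 points).
  x = 7: rhs = 10, matching y values: none (0 points).
  x = 8: rhs = 16, matching y values: 4, 15 (2 points).
  x = 9: rhs = 13, matching y values: none (0 points).
  x = 10: rhs = 7, matching y values: 8, 11 (2 points).
  x = 11: rhs = 4, matching y values: 2, 17 (2 points).
  x = 12: rhs = 10, matching y values: none (0 points).
  x = 13: rhs = 12, matching y values: none (0 points).
  x = 14: rhs = 16, matching y values: 4, 15 (2 points).
  x = 15: rhs = 9, matching y values: 3, 16 (2 points).
  x = 16: rhs = 16, matching y values: 4, 15 (2 points).
  x = 17: rhs = 5, matching y values: 9, 10 (2 points).
  x = 18: rhs = 1, matching y values: 1, 18 (2 points).
Total affine count: 23.
Full point count |E(F_19)| = 23 + 1 = 24.
Hasse bound: |24 − (19+1)| = |4| = 4 ≤ 2√19 ≈ 8.7178 ✓.


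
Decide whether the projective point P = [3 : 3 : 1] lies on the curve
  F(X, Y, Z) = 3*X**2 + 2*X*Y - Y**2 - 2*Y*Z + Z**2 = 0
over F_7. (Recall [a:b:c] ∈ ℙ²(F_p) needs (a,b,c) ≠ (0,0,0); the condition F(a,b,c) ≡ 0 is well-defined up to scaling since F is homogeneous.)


F(3,3,1) ≡ 3 (mod 7); P is NOT on the curve.

Evaluate F(3, 3, 1) term-by-term (mod 7).
  3*X**2 ↦ 3·9·1·1 = 27
  2*X*Y ↦ 2·3·3·1 = 18
  -Y**2 ↦ -1·1·9·1 = -9
  -2*Y*Z ↦ -2·1·3·1 = -6
  Z**2 ↦ 1·1·1·1 = 1
Sum: F(3, 3, 1) = (27) + (18) + (-9) + (-6) + (1) = 31.
Reducing mod 7: 31 ≡ 3 (mod 7).
Since F(a, b, c) ≡ 3 ≠ 0 (mod 7), P does NOT lie on the curve.


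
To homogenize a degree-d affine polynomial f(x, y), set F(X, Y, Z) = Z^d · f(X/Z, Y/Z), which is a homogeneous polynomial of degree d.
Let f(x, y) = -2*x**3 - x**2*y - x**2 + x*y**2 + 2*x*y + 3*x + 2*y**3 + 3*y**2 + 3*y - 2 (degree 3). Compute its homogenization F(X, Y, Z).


F(X, Y, Z) = -2*X**3 - X**2*Y - X**2*Z + X*Y**2 + 2*X*Y*Z + 3*X*Z**2 + 2*Y**3 + 3*Y**2*Z + 3*Y*Z**2 - 2*Z**3

deg(f) = 3.
Substitute x = X/Z, y = Y/Z into f, then multiply by Z^3.
  monomial -2·x^3·y^0 ↦ -2·X^3·Y^0·Z^0.
  monomial -1·x^2·y^1 ↦ -1·X^2·Y^1·Z^0.
  monomial -1·x^2·y^0 ↦ -1·X^2·Y^0·Z^1.
  monomial 1·x^1·y^2 ↦ 1·X^1·Y^2·Z^0.
  monomial 2·x^1·y^1 ↦ 2·X^1·Y^1·Z^1.
  monomial 3·x^1·y^0 ↦ 3·X^1·Y^0·Z^2.
  monomial 2·x^0·y^3 ↦ 2·X^0·Y^3·Z^0.
  monomial 3·x^0·y^2 ↦ 3·X^0·Y^2·Z^1.
  monomial 3·x^0·y^1 ↦ 3·X^0·Y^1·Z^2.
  monomial -2·x^0·y^0 ↦ -2·X^0·Y^0·Z^3.
Collecting: F(X, Y, Z) = -2*X**3 - X**2*Y - X**2*Z + X*Y**2 + 2*X*Y*Z + 3*X*Z**2 + 2*Y**3 + 3*Y**2*Z + 3*Y*Z**2 - 2*Z**3.


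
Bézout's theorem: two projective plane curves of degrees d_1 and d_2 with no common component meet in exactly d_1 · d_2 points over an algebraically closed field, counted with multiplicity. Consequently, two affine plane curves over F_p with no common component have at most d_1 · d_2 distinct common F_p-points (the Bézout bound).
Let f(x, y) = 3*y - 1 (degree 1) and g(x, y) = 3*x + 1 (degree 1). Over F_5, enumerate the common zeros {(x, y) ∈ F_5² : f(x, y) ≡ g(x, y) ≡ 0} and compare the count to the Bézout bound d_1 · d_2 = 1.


Common zeros: {(3, 2)}; count = 1; Bézout bound = 1.

deg(f) = 1, deg(g) = 1, so Bézout bound = 1.
Scan x ∈ F_5. For each x, list the y ∈ F_5 with f(x, y) ≡ 0 and those with g(x, y) ≡ 0 (mod 5); the common zeros in that column are the intersection.
  x = 0: f ≡ 0 at y ∈ {2}; g ≡ 0 at y ∈ ∅; common: ∅.
  x = 1: f ≡ 0 at y ∈ {2}; g ≡ 0 at y ∈ ∅; common: ∅.
  x = 2: f ≡ 0 at y ∈ {2}; g ≡ 0 at y ∈ ∅; common: ∅.
  x = 3: f ≡ 0 at y ∈ {2}; g ≡ 0 at y ∈ {0, 1, 2, 3, 4}; common: {2}.
  x = 4: f ≡ 0 at y ∈ {2}; g ≡ 0 at y ∈ ∅; common: ∅.
Collecting: common zeros = {(3, 2)}, so the count is 1.
Comparison with the Bézout bound: 1 ≤ 1 = deg(f)·deg(g), as expected for curves with no common component (the bound is attained).


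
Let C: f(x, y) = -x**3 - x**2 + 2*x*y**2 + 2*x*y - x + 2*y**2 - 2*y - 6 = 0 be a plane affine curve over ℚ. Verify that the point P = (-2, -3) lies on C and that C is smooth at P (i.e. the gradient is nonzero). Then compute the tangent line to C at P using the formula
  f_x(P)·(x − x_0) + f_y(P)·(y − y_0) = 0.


Tangent line at P: 3*x + 6*y + 24 = 0.

Step 1: f(-2, -3) = 0, so P lies on C.
Step 2: partial derivatives
  f_x(x, y) = -3*x**2 - 2*x + 2*y**2 + 2*y - 1, f_y(x, y) = 4*x*y + 2*x + 4*y - 2.
  f_x(P) = 3, f_y(P) = 6 (gradient nonzero, so P is smooth).
Step 3: tangent line at P: 3·(x − -2) + 6·(y − -3) = 0.
Expanding: 3*x + 6*y + 24 = 0.


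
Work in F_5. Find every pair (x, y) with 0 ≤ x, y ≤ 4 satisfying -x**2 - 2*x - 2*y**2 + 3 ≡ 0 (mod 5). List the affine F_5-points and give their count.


Affine F_5-points: {(0, 2), (0, 3), (1, 0), (2, 0), (3, 2), (3, 3)}; count = 6.

For each of the 25 pairs (x, y) ∈ F_5², evaluate f(x, y) mod 5. Record the zeros.
  x = 0: [0↦3, 1↦1, 2↦0, 3↦0, 4↦1]  zeros at y ∈ {2, 3}
  x = 1: [0↦0, 1↦3, 2↦2, 3↦2, 4↦3]  zeros at y ∈ {0}
  x = 2: [0↦0, 1↦3, 2↦2, 3↦2, 4↦3]  zeros at y ∈ {0}
  x = 3: [0↦3, 1↦1, 2↦0, 3↦0, 4↦1]  zeros at y ∈ {2, 3}
  x = 4: [0↦4, 1↦2, 2↦1, 3↦1, 4↦2]  zeros at y ∈ ∅
Collecting zeros: affine points = {(0, 2), (0, 3), (1, 0), (2, 0), (3, 2), (3, 3)}.
Total count |C(F_5)_aff| = 6.


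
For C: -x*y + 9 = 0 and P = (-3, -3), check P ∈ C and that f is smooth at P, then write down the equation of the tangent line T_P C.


Tangent line at P: 3*x + 3*y + 18 = 0.

Step 1: f(-3, -3) = 0, so P lies on C.
Step 2: partial derivatives
  f_x(x, y) = -y, f_y(x, y) = -x.
  f_x(P) = 3, f_y(P) = 3 (gradient nonzero, so P is smooth).
Step 3: tangent line at P: 3·(x − -3) + 3·(y − -3) = 0.
Expanding: 3*x + 3*y + 18 = 0.
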